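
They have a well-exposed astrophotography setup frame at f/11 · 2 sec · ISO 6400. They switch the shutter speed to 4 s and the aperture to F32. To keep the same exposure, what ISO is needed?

ISO 25600

Shutter speed: 2 → 4 — 1 stop slower (brighter).
Aperture: f/11 → f/16 → f/22 → f/32 — 3 stops stopped down (darker).
Net change so far: 2 stops darker. Offset with the ISO: 6400 → 12800 → 25600.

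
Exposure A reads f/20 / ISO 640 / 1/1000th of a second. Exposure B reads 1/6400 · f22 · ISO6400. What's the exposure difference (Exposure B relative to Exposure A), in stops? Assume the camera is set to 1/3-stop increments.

1/3 stop brighter

Aperture: f/20 → f/22 — 1/3 stop stopped down (darker).
Shutter speed: 1/1000 → 1/1250 → 1/1600 → 1/2000 → 1/2500 → 1/3200 → 1/4000 → 1/5000 → 1/6400 — 2 2/3 stops faster (darker).
ISO: 640 → 800 → 1000 → 1250 → 1600 → 2000 → 2500 → 3200 → 4000 → 5000 → 6400 — 3 1/3 stops higher (brighter).
Net: −1/3 −2 2/3 +3 1/3 = +1/3 stops.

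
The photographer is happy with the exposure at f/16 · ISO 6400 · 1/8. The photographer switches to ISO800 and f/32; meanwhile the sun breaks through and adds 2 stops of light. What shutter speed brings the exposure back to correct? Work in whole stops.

1 s

Scene light: 2 stops brighter.
ISO: 6400 → 3200 → 1600 → 800 — 3 stops lower (darker).
Aperture: f/16 → f/22 → f/32 — 2 stops smaller aperture (darker).
Net so far: 3 stops darker. Shutter speed: 1/8 → 1/4 → 1/2 → 1.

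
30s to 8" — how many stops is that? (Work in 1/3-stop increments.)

2 stops

30 → 25 → 20 → 15 → 13 → 10 → 8 — count the steps: 6 third-stops = 2 stops.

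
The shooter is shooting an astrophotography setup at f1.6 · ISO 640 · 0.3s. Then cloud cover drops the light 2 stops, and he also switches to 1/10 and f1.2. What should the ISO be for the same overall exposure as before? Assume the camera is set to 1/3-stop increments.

ISO 5000

Scene light: 2 stops darker.
Shutter speed: 0.3 → 1/4 → 1/5 → 1/6 → 1/8 → 1/10 — 1 2/3 stops shorter (darker).
Aperture: f/1.6 → f/1.4 → f/1.2 — 2/3 stop opened up (brighter).
Net so far: 3 stops darker. ISO: 640 → 800 → 1000 → 1250 → 1600 → 2000 → 2500 → 3200 → 4000 → 5000.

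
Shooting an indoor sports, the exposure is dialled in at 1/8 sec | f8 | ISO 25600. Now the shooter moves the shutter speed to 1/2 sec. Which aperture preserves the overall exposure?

f/16

Shutter speed: 1/8 → 1/4 → 1/2 — 2 stops slower (brighter).
Need 2 stops darker from the aperture: f/8 → f/11 → f/16.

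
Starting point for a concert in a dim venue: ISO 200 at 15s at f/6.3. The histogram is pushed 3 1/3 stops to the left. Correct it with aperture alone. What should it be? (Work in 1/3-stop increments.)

Underexposed by 3 1/3 stops → need 3 1/3 stops brighter.
Aperture: f/6.3 → f/5.6 → f/5 → f/4.5 → f/4 → f/3.5 → f/3.2 → f/2.8 → f/2.5 → f/2.2 → f/2.

f/2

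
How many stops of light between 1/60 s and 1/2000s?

5 stops

1/60 → 1/125 → 1/250 → 1/500 → 1/1000 → 1/2000 — count the steps: 5 stops.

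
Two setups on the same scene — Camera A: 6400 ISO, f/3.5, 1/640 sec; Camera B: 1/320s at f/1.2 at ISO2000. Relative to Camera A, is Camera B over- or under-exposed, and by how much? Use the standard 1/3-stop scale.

2 1/3 stops brighter

Aperture: f/3.5 → f/3.2 → f/2.8 → f/2.5 → f/2.2 → f/2 → f/1.8 → f/1.6 → f/1.4 → f/1.2 — 3 stops opened up (brighter).
Shutter speed: 1/640 → 1/500 → 1/400 → 1/320 — 1 stop slower (brighter).
ISO: 6400 → 5000 → 4000 → 3200 → 2500 → 2000 — 1 2/3 stops dropped (darker).
Net: +3 +1 −1 2/3 = +2 1/3 stops.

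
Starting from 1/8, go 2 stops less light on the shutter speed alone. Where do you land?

1/30s

Shutter speed: 1/8 → 1/15 → 1/30 — 2 stops shorter (darker).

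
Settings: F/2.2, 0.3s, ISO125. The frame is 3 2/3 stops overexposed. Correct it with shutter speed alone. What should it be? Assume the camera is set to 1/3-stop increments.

1/40s

Overexposed by 3 2/3 stops → need 3 2/3 stops darker.
Shutter speed: 0.3 → 1/4 → 1/5 → 1/6 → 1/8 → 1/10 → 1/13 → 1/15 → 1/20 → 1/25 → 1/30 → 1/40.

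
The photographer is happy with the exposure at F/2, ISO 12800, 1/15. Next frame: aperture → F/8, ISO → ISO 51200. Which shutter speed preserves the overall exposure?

1/4s

Aperture: f/2 → f/2.8 → f/4 → f/5.6 → f/8 — 4 stops smaller aperture (darker).
ISO: 12800 → 25600 → 51200 — 2 stops raised (brighter).
Net change so far: 2 stops darker. Offset with the shutter speed: 1/15 → 1/8 → 1/4.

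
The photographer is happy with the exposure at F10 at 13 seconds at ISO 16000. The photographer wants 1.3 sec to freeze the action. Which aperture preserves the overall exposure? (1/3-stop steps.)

f/3.2

Shutter speed: 13 → 10 → 8 → 6 → 5 → 4 → 3.2 → 2.5 → 2 → 1.6 → 1.3 — 3 1/3 stops shorter (darker).
Need 3 1/3 stops brighter from the aperture: f/10 → f/9 → f/8 → f/7.1 → f/6.3 → f/5.6 → f/5 → f/4.5 → f/4 → f/3.5 → f/3.2.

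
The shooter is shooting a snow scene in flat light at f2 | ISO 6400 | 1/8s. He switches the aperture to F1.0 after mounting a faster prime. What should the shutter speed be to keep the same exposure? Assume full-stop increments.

1/30s

Aperture: f/2 → f/1.4 → f/1.0 — 2 stops larger aperture (brighter).
Need 2 stops darker from the shutter speed: 1/8 → 1/15 → 1/30.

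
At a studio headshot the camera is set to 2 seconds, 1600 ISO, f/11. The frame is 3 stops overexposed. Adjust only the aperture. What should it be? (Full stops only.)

f/32

Overexposed by 3 stops → need 3 stops darker.
Aperture: f/11 → f/16 → f/22 → f/32.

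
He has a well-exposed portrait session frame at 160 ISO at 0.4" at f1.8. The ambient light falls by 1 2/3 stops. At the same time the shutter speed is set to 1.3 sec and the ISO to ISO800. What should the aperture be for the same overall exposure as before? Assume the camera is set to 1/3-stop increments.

f/4

Scene light: 1 2/3 stops darker.
Shutter speed: 0.4 → 0.5 → 0.6 → 0.8 → 1 → 1.3 — 1 2/3 stops slower (brighter).
ISO: 160 → 200 → 250 → 320 → 400 → 500 → 640 → 800 — 2 1/3 stops higher (brighter).
Net so far: 2 1/3 stops brighter. Aperture: f/1.8 → f/2 → f/2.2 → f/2.5 → f/2.8 → f/3.2 → f/3.5 → f/4.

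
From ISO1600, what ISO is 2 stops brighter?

ISO: 1600 → 3200 → 6400 — 2 stops raised (brighter).

ISO 6400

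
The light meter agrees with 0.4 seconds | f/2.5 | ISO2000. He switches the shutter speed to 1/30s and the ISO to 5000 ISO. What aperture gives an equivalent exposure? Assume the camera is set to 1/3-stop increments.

Shutter speed: 0.4 → 0.3 → 1/4 → 1/5 → 1/6 → 1/8 → 1/10 → 1/13 → 1/15 → 1/20 → 1/25 → 1/30 — 3 2/3 stops faster (darker).
ISO: 2000 → 2500 → 3200 → 4000 → 5000 — 1 1/3 stops raised (brighter).
Net change so far: 2 1/3 stops darker. Offset with the aperture: f/2.5 → f/2.2 → f/2 → f/1.8 → f/1.6 → f/1.4 → f/1.2 → f/1.1.

f/1.1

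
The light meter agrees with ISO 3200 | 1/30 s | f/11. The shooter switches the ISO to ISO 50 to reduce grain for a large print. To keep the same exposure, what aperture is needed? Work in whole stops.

ISO: 3200 → 1600 → 800 → 400 → 200 → 100 → 50 — 6 stops lower (darker).
Need 6 stops brighter from the aperture: f/11 → f/8 → f/5.6 → f/4 → f/2.8 → f/2 → f/1.4.

f/1.4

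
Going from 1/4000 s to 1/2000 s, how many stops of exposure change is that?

1 stop

1/4000 → 1/2000 — count the steps: 1 stop.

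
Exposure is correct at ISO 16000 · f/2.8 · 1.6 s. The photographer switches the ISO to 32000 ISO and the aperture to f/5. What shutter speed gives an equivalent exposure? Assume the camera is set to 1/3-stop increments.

ISO: 16000 → 20000 → 25600 → 32000 — 1 stop raised (brighter).
Aperture: f/2.8 → f/3.2 → f/3.5 → f/4 → f/4.5 → f/5 — 1 2/3 stops stopped down (darker).
Net change so far: 2/3 stop darker. Offset with the shutter speed: 1.6 → 2 → 2.5.

2.5 s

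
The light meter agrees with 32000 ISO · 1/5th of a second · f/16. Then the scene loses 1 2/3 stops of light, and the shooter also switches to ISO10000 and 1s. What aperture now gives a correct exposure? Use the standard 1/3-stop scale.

Scene light: 1 2/3 stops darker.
ISO: 32000 → 25600 → 20000 → 16000 → 12800 → 10000 — 1 2/3 stops dropped (darker).
Shutter speed: 1/5 → 1/4 → 0.3 → 0.4 → 0.5 → 0.6 → 0.8 → 1 — 2 1/3 stops slower (brighter).
Net so far: 1 stop darker. Aperture: f/16 → f/14 → f/13 → f/11.

f/11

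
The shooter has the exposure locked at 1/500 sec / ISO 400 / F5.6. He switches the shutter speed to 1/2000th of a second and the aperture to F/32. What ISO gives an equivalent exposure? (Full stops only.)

Shutter speed: 1/500 → 1/1000 → 1/2000 — 2 stops shorter (darker).
Aperture: f/5.6 → f/8 → f/11 → f/16 → f/22 → f/32 — 5 stops narrower (darker).
Net change so far: 7 stops darker. Offset with the ISO: 400 → 800 → 1600 → 3200 → 6400 → 12800 → 25600 → 51200.

ISO 51200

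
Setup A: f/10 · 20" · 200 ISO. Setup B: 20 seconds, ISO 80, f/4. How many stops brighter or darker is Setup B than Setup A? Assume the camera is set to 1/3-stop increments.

1 1/3 stops brighter

Aperture: f/10 → f/9 → f/8 → f/7.1 → f/6.3 → f/5.6 → f/5 → f/4.5 → f/4 — 2 2/3 stops wider (brighter).
Shutter speed: unchanged.
ISO: 200 → 160 → 125 → 100 → 80 — 1 1/3 stops lower (darker).
Net: +2 2/3 −1 1/3 = +1 1/3 stops.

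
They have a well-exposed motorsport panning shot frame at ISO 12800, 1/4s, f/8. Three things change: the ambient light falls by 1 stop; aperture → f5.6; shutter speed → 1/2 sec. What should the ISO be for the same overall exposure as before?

Scene light: 1 stop darker.
Aperture: f/8 → f/5.6 — 1 stop wider (brighter).
Shutter speed: 1/4 → 1/2 — 1 stop slower (brighter).
Net so far: 1 stop brighter. ISO: 12800 → 6400.

ISO 6400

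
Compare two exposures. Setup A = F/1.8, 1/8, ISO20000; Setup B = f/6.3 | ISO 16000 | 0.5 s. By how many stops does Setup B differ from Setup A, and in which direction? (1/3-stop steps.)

Aperture: f/1.8 → f/2 → f/2.2 → f/2.5 → f/2.8 → f/3.2 → f/3.5 → f/4 → f/4.5 → f/5 → f/5.6 → f/6.3 — 3 2/3 stops stopped down (darker).
Shutter speed: 1/8 → 1/6 → 1/5 → 1/4 → 0.3 → 0.4 → 0.5 — 2 stops longer (brighter).
ISO: 20000 → 16000 — 1/3 stop dropped (darker).
Net: −3 2/3 +2 −1/3 = −2 stops.

2 stops darker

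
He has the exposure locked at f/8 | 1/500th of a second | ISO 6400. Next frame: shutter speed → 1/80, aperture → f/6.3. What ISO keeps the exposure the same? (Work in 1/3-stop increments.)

ISO 640

Shutter speed: 1/500 → 1/400 → 1/320 → 1/250 → 1/200 → 1/160 → 1/125 → 1/100 → 1/80 — 2 2/3 stops slower (brighter).
Aperture: f/8 → f/7.1 → f/6.3 — 2/3 stop opened up (brighter).
Net change so far: 3 1/3 stops brighter. Offset with the ISO: 6400 → 5000 → 4000 → 3200 → 2500 → 2000 → 1600 → 1250 → 1000 → 800 → 640.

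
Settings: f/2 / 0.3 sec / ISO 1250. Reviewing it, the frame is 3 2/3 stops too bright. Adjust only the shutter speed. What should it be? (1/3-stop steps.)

1/40s

Overexposed by 3 2/3 stops → need 3 2/3 stops darker.
Shutter speed: 0.3 → 1/4 → 1/5 → 1/6 → 1/8 → 1/10 → 1/13 → 1/15 → 1/20 → 1/25 → 1/30 → 1/40.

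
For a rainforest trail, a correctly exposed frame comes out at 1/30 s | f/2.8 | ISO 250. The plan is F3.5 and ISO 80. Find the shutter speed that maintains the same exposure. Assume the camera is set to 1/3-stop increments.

Aperture: f/2.8 → f/3.2 → f/3.5 — 2/3 stop stopped down (darker).
ISO: 250 → 200 → 160 → 125 → 100 → 80 — 1 2/3 stops lower (darker).
Net change so far: 2 1/3 stops darker. Offset with the shutter speed: 1/30 → 1/25 → 1/20 → 1/15 → 1/13 → 1/10 → 1/8 → 1/6.

1/6s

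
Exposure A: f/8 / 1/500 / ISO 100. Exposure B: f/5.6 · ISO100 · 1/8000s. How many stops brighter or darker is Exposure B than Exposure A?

Aperture: f/8 → f/5.6 — 1 stop larger aperture (brighter).
Shutter speed: 1/500 → 1/1000 → 1/2000 → 1/4000 → 1/8000 — 4 stops faster (darker).
ISO: unchanged.
Net: +1 −4 = −3 stops.

3 stops darker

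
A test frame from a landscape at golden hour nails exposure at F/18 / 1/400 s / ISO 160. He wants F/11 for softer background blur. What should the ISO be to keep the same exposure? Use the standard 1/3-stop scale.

Aperture: f/18 → f/16 → f/14 → f/13 → f/11 — 1 1/3 stops wider (brighter).
Need 1 1/3 stops darker from the ISO: 160 → 125 → 100 → 80 → 64.

ISO 64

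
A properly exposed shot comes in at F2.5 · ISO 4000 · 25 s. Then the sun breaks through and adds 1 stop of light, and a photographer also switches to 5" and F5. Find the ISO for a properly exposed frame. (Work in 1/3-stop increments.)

Scene light: 1 stop brighter.
Shutter speed: 25 → 20 → 15 → 13 → 10 → 8 → 6 → 5 — 2 1/3 stops faster (darker).
Aperture: f/2.5 → f/2.8 → f/3.2 → f/3.5 → f/4 → f/4.5 → f/5 — 2 stops smaller aperture (darker).
Net so far: 3 1/3 stops darker. ISO: 4000 → 5000 → 6400 → 8000 → 10000 → 12800 → 16000 → 20000 → 25600 → 32000 → 40000.

ISO 40000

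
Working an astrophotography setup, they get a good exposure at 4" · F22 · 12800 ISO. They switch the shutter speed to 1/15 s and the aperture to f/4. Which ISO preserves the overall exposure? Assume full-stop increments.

Shutter speed: 4 → 2 → 1 → 1/2 → 1/4 → 1/8 → 1/15 — 6 stops shorter (darker).
Aperture: f/22 → f/16 → f/11 → f/8 → f/5.6 → f/4 — 5 stops larger aperture (brighter).
Net change so far: 1 stop darker. Offset with the ISO: 12800 → 25600.

ISO 25600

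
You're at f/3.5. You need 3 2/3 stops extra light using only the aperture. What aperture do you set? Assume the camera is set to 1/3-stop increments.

Aperture: f/3.5 → f/3.2 → f/2.8 → f/2.5 → f/2.2 → f/2 → f/1.8 → f/1.6 → f/1.4 → f/1.2 → f/1.1 → f/1.0 — 3 2/3 stops larger aperture (brighter).

f/1.0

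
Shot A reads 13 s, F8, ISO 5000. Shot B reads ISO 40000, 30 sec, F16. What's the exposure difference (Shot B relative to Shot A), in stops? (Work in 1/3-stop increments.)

Aperture: f/8 → f/9 → f/10 → f/11 → f/13 → f/14 → f/16 — 2 stops stopped down (darker).
Shutter speed: 13 → 15 → 20 → 25 → 30 — 1 1/3 stops longer (brighter).
ISO: 5000 → 6400 → 8000 → 10000 → 12800 → 16000 → 20000 → 25600 → 32000 → 40000 — 3 stops raised (brighter).
Net: −2 +1 1/3 +3 = +2 1/3 stops.

2 1/3 stops brighter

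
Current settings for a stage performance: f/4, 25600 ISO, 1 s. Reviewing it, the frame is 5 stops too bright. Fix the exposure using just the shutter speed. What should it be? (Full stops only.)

1/30s

Overexposed by 5 stops → need 5 stops darker.
Shutter speed: 1 → 1/2 → 1/4 → 1/8 → 1/15 → 1/30.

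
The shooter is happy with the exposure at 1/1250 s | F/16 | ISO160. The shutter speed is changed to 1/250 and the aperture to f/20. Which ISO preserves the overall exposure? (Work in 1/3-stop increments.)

Shutter speed: 1/1250 → 1/1000 → 1/800 → 1/640 → 1/500 → 1/400 → 1/320 → 1/250 — 2 1/3 stops longer (brighter).
Aperture: f/16 → f/18 → f/20 — 2/3 stop narrower (darker).
Net change so far: 1 2/3 stops brighter. Offset with the ISO: 160 → 125 → 100 → 80 → 64 → 50.

ISO 50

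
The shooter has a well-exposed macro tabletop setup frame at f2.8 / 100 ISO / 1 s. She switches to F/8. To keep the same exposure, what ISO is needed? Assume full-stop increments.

Aperture: f/2.8 → f/4 → f/5.6 → f/8 — 3 stops stopped down (darker).
Need 3 stops brighter from the ISO: 100 → 200 → 400 → 800.

ISO 800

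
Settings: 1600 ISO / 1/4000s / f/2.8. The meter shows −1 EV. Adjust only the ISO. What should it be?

ISO 3200

Underexposed by 1 stop → need 1 stop brighter.
ISO: 1600 → 3200.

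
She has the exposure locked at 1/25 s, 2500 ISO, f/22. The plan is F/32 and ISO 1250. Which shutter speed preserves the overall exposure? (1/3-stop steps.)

1/6s

Aperture: f/22 → f/25 → f/29 → f/32 — 1 stop stopped down (darker).
ISO: 2500 → 2000 → 1600 → 1250 — 1 stop lower (darker).
Net change so far: 2 stops darker. Offset with the shutter speed: 1/25 → 1/20 → 1/15 → 1/13 → 1/10 → 1/8 → 1/6.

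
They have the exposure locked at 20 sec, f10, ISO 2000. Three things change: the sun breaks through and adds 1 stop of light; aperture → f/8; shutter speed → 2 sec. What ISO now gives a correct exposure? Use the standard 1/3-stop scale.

ISO 6400

Scene light: 1 stop brighter.
Aperture: f/10 → f/9 → f/8 — 2/3 stop wider (brighter).
Shutter speed: 20 → 15 → 13 → 10 → 8 → 6 → 5 → 4 → 3.2 → 2.5 → 2 — 3 1/3 stops faster (darker).
Net so far: 1 2/3 stops darker. ISO: 2000 → 2500 → 3200 → 4000 → 5000 → 6400.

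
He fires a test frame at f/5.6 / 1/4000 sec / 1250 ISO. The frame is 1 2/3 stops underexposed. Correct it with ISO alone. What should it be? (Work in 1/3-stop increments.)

ISO 4000

Underexposed by 1 2/3 stops → need 1 2/3 stops brighter.
ISO: 1250 → 1600 → 2000 → 2500 → 3200 → 4000.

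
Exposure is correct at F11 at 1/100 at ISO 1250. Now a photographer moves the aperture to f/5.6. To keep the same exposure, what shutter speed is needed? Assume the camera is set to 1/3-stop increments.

1/400s

Aperture: f/11 → f/10 → f/9 → f/8 → f/7.1 → f/6.3 → f/5.6 — 2 stops wider (brighter).
Need 2 stops darker from the shutter speed: 1/100 → 1/125 → 1/160 → 1/200 → 1/250 → 1/320 → 1/400.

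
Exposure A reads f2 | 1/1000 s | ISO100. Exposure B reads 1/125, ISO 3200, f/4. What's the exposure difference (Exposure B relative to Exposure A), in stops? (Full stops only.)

Aperture: f/2 → f/2.8 → f/4 — 2 stops stopped down (darker).
Shutter speed: 1/1000 → 1/500 → 1/250 → 1/125 — 3 stops slower (brighter).
ISO: 100 → 200 → 400 → 800 → 1600 → 3200 — 5 stops raised (brighter).
Net: −2 +3 +5 = +6 stops.

6 stops brighter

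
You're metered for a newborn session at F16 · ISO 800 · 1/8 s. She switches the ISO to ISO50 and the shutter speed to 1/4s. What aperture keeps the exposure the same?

ISO: 800 → 400 → 200 → 100 → 50 — 4 stops lower (darker).
Shutter speed: 1/8 → 1/4 — 1 stop longer (brighter).
Net change so far: 3 stops darker. Offset with the aperture: f/16 → f/11 → f/8 → f/5.6.

f/5.6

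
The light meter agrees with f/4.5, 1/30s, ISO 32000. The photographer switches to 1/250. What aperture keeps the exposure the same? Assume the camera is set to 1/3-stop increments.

Shutter speed: 1/30 → 1/40 → 1/50 → 1/60 → 1/80 → 1/100 → 1/125 → 1/160 → 1/200 → 1/250 — 3 stops shorter (darker).
Need 3 stops brighter from the aperture: f/4.5 → f/4 → f/3.5 → f/3.2 → f/2.8 → f/2.5 → f/2.2 → f/2 → f/1.8 → f/1.6.

f/1.6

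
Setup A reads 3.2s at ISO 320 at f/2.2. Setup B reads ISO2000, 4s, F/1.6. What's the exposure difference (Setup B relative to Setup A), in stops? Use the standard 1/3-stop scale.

4 stops brighter

Aperture: f/2.2 → f/2 → f/1.8 → f/1.6 — 1 stop wider (brighter).
Shutter speed: 3.2 → 4 — 1/3 stop slower (brighter).
ISO: 320 → 400 → 500 → 640 → 800 → 1000 → 1250 → 1600 → 2000 — 2 2/3 stops higher (brighter).
Net: +1 +1/3 +2 2/3 = +4 stops.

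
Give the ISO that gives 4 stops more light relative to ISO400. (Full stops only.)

ISO 6400

ISO: 400 → 800 → 1600 → 3200 → 6400 — 4 stops raised (brighter).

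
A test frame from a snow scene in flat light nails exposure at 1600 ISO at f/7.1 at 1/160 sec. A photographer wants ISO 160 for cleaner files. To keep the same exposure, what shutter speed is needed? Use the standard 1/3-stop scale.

ISO: 1600 → 1250 → 1000 → 800 → 640 → 500 → 400 → 320 → 250 → 200 → 160 — 3 1/3 stops dropped (darker).
Need 3 1/3 stops brighter from the shutter speed: 1/160 → 1/125 → 1/100 → 1/80 → 1/60 → 1/50 → 1/40 → 1/30 → 1/25 → 1/20 → 1/15.

1/15s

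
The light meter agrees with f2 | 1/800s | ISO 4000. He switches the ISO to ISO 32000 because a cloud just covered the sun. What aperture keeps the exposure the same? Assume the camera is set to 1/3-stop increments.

ISO: 4000 → 5000 → 6400 → 8000 → 10000 → 12800 → 16000 → 20000 → 25600 → 32000 — 3 stops higher (brighter).
Need 3 stops darker from the aperture: f/2 → f/2.2 → f/2.5 → f/2.8 → f/3.2 → f/3.5 → f/4 → f/4.5 → f/5 → f/5.6.

f/5.6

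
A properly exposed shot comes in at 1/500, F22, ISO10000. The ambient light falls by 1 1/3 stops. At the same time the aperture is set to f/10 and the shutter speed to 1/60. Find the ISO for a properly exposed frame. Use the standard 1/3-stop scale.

ISO 640

Scene light: 1 1/3 stops darker.
Aperture: f/22 → f/20 → f/18 → f/16 → f/14 → f/13 → f/11 → f/10 — 2 1/3 stops wider (brighter).
Shutter speed: 1/500 → 1/400 → 1/320 → 1/250 → 1/200 → 1/160 → 1/125 → 1/100 → 1/80 → 1/60 — 3 stops longer (brighter).
Net so far: 4 stops brighter. ISO: 10000 → 8000 → 6400 → 5000 → 4000 → 3200 → 2500 → 2000 → 1600 → 1250 → 1000 → 800 → 640.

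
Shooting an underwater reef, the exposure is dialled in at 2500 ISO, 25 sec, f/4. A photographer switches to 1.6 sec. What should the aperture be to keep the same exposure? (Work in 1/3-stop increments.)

f/1.0

Shutter speed: 25 → 20 → 15 → 13 → 10 → 8 → 6 → 5 → 4 → 3.2 → 2.5 → 2 → 1.6 — 4 stops faster (darker).
Need 4 stops brighter from the aperture: f/4 → f/3.5 → f/3.2 → f/2.8 → f/2.5 → f/2.2 → f/2 → f/1.8 → f/1.6 → f/1.4 → f/1.2 → f/1.1 → f/1.0.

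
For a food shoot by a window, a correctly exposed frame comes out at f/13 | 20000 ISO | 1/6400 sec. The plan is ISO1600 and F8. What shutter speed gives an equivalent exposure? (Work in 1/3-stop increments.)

1/1250s

ISO: 20000 → 16000 → 12800 → 10000 → 8000 → 6400 → 5000 → 4000 → 3200 → 2500 → 2000 → 1600 — 3 2/3 stops dropped (darker).
Aperture: f/13 → f/11 → f/10 → f/9 → f/8 — 1 1/3 stops opened up (brighter).
Net change so far: 2 1/3 stops darker. Offset with the shutter speed: 1/6400 → 1/5000 → 1/4000 → 1/3200 → 1/2500 → 1/2000 → 1/1600 → 1/1250.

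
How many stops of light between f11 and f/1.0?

7 stops

f/11 → f/8 → f/5.6 → f/4 → f/2.8 → f/2 → f/1.4 → f/1.0 — count the steps: 7 stops.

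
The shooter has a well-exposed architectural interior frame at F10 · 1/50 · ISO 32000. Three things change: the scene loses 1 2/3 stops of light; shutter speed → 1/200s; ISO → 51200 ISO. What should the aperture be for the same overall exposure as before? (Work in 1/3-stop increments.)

Scene light: 1 2/3 stops darker.
Shutter speed: 1/50 → 1/60 → 1/80 → 1/100 → 1/125 → 1/160 → 1/200 — 2 stops faster (darker).
ISO: 32000 → 40000 → 51200 — 2/3 stop higher (brighter).
Net so far: 3 stops darker. Aperture: f/10 → f/9 → f/8 → f/7.1 → f/6.3 → f/5.6 → f/5 → f/4.5 → f/4 → f/3.5.

f/3.5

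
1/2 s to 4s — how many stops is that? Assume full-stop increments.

3 stops

1/2 → 1 → 2 → 4 — count the steps: 3 stops.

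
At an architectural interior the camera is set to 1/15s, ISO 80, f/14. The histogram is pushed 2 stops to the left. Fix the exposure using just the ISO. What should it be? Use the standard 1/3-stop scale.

ISO 320

Underexposed by 2 stops → need 2 stops brighter.
ISO: 80 → 100 → 125 → 160 → 200 → 250 → 320.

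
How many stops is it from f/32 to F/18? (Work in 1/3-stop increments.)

1 2/3 stops

f/32 → f/29 → f/25 → f/22 → f/20 → f/18 — count the steps: 5 third-stops = 1 2/3 stops.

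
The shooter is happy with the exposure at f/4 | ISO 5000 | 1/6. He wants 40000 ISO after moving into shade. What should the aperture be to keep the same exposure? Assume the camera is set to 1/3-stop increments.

f/11

ISO: 5000 → 6400 → 8000 → 10000 → 12800 → 16000 → 20000 → 25600 → 32000 → 40000 — 3 stops higher (brighter).
Need 3 stops darker from the aperture: f/4 → f/4.5 → f/5 → f/5.6 → f/6.3 → f/7.1 → f/8 → f/9 → f/10 → f/11.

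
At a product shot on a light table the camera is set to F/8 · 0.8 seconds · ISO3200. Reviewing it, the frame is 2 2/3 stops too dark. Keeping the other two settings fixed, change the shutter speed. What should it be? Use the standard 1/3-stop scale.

5 s

Underexposed by 2 2/3 stops → need 2 2/3 stops brighter.
Shutter speed: 0.8 → 1 → 1.3 → 1.6 → 2 → 2.5 → 3.2 → 4 → 5.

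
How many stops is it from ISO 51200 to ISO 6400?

3 stops

51200 → 25600 → 12800 → 6400 — count the steps: 3 stops.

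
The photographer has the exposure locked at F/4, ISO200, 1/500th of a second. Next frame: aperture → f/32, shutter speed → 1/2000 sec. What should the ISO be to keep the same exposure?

ISO 51200

Aperture: f/4 → f/5.6 → f/8 → f/11 → f/16 → f/22 → f/32 — 6 stops narrower (darker).
Shutter speed: 1/500 → 1/1000 → 1/2000 — 2 stops shorter (darker).
Net change so far: 8 stops darker. Offset with the ISO: 200 → 400 → 800 → 1600 → 3200 → 6400 → 12800 → 25600 → 51200.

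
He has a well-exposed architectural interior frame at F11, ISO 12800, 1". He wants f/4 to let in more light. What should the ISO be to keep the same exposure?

Aperture: f/11 → f/8 → f/5.6 → f/4 — 3 stops wider (brighter).
Need 3 stops darker from the ISO: 12800 → 6400 → 3200 → 1600.

ISO 1600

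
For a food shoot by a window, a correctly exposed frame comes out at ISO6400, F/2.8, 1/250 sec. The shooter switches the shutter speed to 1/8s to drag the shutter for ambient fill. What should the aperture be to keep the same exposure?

Shutter speed: 1/250 → 1/125 → 1/60 → 1/30 → 1/15 → 1/8 — 5 stops longer (brighter).
Need 5 stops darker from the aperture: f/2.8 → f/4 → f/5.6 → f/8 → f/11 → f/16.

f/16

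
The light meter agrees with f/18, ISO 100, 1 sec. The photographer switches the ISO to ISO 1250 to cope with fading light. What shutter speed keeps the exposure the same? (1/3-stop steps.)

ISO: 100 → 125 → 160 → 200 → 250 → 320 → 400 → 500 → 640 → 800 → 1000 → 1250 — 3 2/3 stops raised (brighter).
Need 3 2/3 stops darker from the shutter speed: 1 → 0.8 → 0.6 → 0.5 → 0.4 → 0.3 → 1/4 → 1/5 → 1/6 → 1/8 → 1/10 → 1/13.

1/13s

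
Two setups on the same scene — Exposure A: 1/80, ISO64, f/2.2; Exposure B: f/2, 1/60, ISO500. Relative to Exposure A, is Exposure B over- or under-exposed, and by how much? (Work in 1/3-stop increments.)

Aperture: f/2.2 → f/2 — 1/3 stop wider (brighter).
Shutter speed: 1/80 → 1/60 — 1/3 stop longer (brighter).
ISO: 64 → 80 → 100 → 125 → 160 → 200 → 250 → 320 → 400 → 500 — 3 stops raised (brighter).
Net: +1/3 +1/3 +3 = +3 2/3 stops.

3 2/3 stops brighter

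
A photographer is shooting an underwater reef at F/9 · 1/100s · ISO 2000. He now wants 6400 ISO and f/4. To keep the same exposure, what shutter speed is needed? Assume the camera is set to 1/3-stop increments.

1/1600s

ISO: 2000 → 2500 → 3200 → 4000 → 5000 → 6400 — 1 2/3 stops higher (brighter).
Aperture: f/9 → f/8 → f/7.1 → f/6.3 → f/5.6 → f/5 → f/4.5 → f/4 — 2 1/3 stops opened up (brighter).
Net change so far: 4 stops brighter. Offset with the shutter speed: 1/100 → 1/125 → 1/160 → 1/200 → 1/250 → 1/320 → 1/400 → 1/500 → 1/640 → 1/800 → 1/1000 → 1/1250 → 1/1600.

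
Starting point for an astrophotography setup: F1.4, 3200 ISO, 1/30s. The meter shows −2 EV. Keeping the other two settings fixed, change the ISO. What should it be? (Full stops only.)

ISO 12800

Underexposed by 2 stops → need 2 stops brighter.
ISO: 3200 → 6400 → 12800.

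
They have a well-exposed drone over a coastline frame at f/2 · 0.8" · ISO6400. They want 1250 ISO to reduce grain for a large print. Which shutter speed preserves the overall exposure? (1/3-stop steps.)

4 s

ISO: 6400 → 5000 → 4000 → 3200 → 2500 → 2000 → 1600 → 1250 — 2 1/3 stops lower (darker).
Need 2 1/3 stops brighter from the shutter speed: 0.8 → 1 → 1.3 → 1.6 → 2 → 2.5 → 3.2 → 4.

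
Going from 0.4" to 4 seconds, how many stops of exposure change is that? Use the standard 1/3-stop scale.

0.4 → 0.5 → 0.6 → 0.8 → 1 → 1.3 → 1.6 → 2 → 2.5 → 3.2 → 4 — count the steps: 10 third-stops = 3 1/3 stops.

3 1/3 stops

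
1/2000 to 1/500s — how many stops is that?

1/2000 → 1/1000 → 1/500 — count the steps: 2 stops.

2 stops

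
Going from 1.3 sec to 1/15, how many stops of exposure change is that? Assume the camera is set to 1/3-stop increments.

4 1/3 stops

1.3 → 1 → 0.8 → 0.6 → 0.5 → 0.4 → 0.3 → 1/4 → 1/5 → 1/6 → 1/8 → 1/10 → 1/13 → 1/15 — count the steps: 13 third-stops = 4 1/3 stops.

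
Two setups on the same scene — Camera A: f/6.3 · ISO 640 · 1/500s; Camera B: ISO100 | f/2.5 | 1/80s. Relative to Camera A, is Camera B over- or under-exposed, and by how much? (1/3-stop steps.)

2 2/3 stops brighter

Aperture: f/6.3 → f/5.6 → f/5 → f/4.5 → f/4 → f/3.5 → f/3.2 → f/2.8 → f/2.5 — 2 2/3 stops wider (brighter).
Shutter speed: 1/500 → 1/400 → 1/320 → 1/250 → 1/200 → 1/160 → 1/125 → 1/100 → 1/80 — 2 2/3 stops slower (brighter).
ISO: 640 → 500 → 400 → 320 → 250 → 200 → 160 → 125 → 100 — 2 2/3 stops dropped (darker).
Net: +2 2/3 +2 2/3 −2 2/3 = +2 2/3 stops.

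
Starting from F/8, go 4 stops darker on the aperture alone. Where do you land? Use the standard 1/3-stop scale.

f/32

Aperture: f/8 → f/9 → f/10 → f/11 → f/13 → f/14 → f/16 → f/18 → f/20 → f/22 → f/25 → f/29 → f/32 — 4 stops narrower (darker).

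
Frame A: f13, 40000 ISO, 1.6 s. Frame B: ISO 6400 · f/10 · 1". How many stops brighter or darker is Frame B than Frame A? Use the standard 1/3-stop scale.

2 2/3 stops darker

Aperture: f/13 → f/11 → f/10 — 2/3 stop wider (brighter).
Shutter speed: 1.6 → 1.3 → 1 — 2/3 stop shorter (darker).
ISO: 40000 → 32000 → 25600 → 20000 → 16000 → 12800 → 10000 → 8000 → 6400 — 2 2/3 stops dropped (darker).
Net: +2/3 −2/3 −2 2/3 = −2 2/3 stops.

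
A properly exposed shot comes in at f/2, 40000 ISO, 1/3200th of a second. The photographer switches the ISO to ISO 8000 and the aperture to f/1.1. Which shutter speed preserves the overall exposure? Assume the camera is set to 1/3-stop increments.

ISO: 40000 → 32000 → 25600 → 20000 → 16000 → 12800 → 10000 → 8000 — 2 1/3 stops dropped (darker).
Aperture: f/2 → f/1.8 → f/1.6 → f/1.4 → f/1.2 → f/1.1 — 1 2/3 stops opened up (brighter).
Net change so far: 2/3 stop darker. Offset with the shutter speed: 1/3200 → 1/2500 → 1/2000.

1/2000s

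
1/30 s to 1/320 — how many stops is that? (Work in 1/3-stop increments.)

3 1/3 stops

1/30 → 1/40 → 1/50 → 1/60 → 1/80 → 1/100 → 1/125 → 1/160 → 1/200 → 1/250 → 1/320 — count the steps: 10 third-stops = 3 1/3 stops.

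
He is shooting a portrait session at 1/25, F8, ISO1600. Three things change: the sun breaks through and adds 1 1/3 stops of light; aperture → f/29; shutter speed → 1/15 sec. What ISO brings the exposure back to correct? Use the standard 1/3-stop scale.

ISO 5000

Scene light: 1 1/3 stops brighter.
Aperture: f/8 → f/9 → f/10 → f/11 → f/13 → f/14 → f/16 → f/18 → f/20 → f/22 → f/25 → f/29 — 3 2/3 stops narrower (darker).
Shutter speed: 1/25 → 1/20 → 1/15 — 2/3 stop slower (brighter).
Net so far: 1 2/3 stops darker. ISO: 1600 → 2000 → 2500 → 3200 → 4000 → 5000.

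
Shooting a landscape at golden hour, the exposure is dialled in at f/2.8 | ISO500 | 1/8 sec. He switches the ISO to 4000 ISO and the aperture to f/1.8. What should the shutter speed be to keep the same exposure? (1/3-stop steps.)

1/160s

ISO: 500 → 640 → 800 → 1000 → 1250 → 1600 → 2000 → 2500 → 3200 → 4000 — 3 stops higher (brighter).
Aperture: f/2.8 → f/2.5 → f/2.2 → f/2 → f/1.8 — 1 1/3 stops opened up (brighter).
Net change so far: 4 1/3 stops brighter. Offset with the shutter speed: 1/8 → 1/10 → 1/13 → 1/15 → 1/20 → 1/25 → 1/30 → 1/40 → 1/50 → 1/60 → 1/80 → 1/100 → 1/125 → 1/160.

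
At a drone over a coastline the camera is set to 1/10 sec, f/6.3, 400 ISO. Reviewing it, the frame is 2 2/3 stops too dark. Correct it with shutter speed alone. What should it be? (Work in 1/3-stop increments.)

0.6 s

Underexposed by 2 2/3 stops → need 2 2/3 stops brighter.
Shutter speed: 1/10 → 1/8 → 1/6 → 1/5 → 1/4 → 0.3 → 0.4 → 0.5 → 0.6.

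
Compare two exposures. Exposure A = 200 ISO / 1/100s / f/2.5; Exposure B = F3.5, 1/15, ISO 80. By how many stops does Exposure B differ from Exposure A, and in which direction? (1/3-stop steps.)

Aperture: f/2.5 → f/2.8 → f/3.2 → f/3.5 — 1 stop stopped down (darker).
Shutter speed: 1/100 → 1/80 → 1/60 → 1/50 → 1/40 → 1/30 → 1/25 → 1/20 → 1/15 — 2 2/3 stops longer (brighter).
ISO: 200 → 160 → 125 → 100 → 80 — 1 1/3 stops dropped (darker).
Net: −1 +2 2/3 −1 1/3 = +1/3 stops.

1/3 stop brighter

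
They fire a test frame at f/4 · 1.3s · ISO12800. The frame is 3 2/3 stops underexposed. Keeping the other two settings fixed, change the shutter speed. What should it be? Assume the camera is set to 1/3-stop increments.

Underexposed by 3 2/3 stops → need 3 2/3 stops brighter.
Shutter speed: 1.3 → 1.6 → 2 → 2.5 → 3.2 → 4 → 5 → 6 → 8 → 10 → 13 → 15.

15 s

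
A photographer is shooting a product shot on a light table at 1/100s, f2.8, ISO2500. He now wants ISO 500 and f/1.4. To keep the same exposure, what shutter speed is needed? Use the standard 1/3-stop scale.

1/80s

ISO: 2500 → 2000 → 1600 → 1250 → 1000 → 800 → 640 → 500 — 2 1/3 stops lower (darker).
Aperture: f/2.8 → f/2.5 → f/2.2 → f/2 → f/1.8 → f/1.6 → f/1.4 — 2 stops wider (brighter).
Net change so far: 1/3 stop darker. Offset with the shutter speed: 1/100 → 1/80.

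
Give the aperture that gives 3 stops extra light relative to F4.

Aperture: f/4 → f/2.8 → f/2 → f/1.4 — 3 stops larger aperture (brighter).

f/1.4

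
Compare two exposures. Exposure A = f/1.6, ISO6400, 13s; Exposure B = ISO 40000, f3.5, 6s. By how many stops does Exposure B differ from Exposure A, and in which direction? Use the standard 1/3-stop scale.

2/3 stop darker

Aperture: f/1.6 → f/1.8 → f/2 → f/2.2 → f/2.5 → f/2.8 → f/3.2 → f/3.5 — 2 1/3 stops smaller aperture (darker).
Shutter speed: 13 → 10 → 8 → 6 — 1 stop faster (darker).
ISO: 6400 → 8000 → 10000 → 12800 → 16000 → 20000 → 25600 → 32000 → 40000 — 2 2/3 stops raised (brighter).
Net: −2 1/3 −1 +2 2/3 = −2/3 stops.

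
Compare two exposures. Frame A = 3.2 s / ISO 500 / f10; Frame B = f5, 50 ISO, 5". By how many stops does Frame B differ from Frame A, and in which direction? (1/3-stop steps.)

Aperture: f/10 → f/9 → f/8 → f/7.1 → f/6.3 → f/5.6 → f/5 — 2 stops wider (brighter).
Shutter speed: 3.2 → 4 → 5 — 2/3 stop slower (brighter).
ISO: 500 → 400 → 320 → 250 → 200 → 160 → 125 → 100 → 80 → 64 → 50 — 3 1/3 stops lower (darker).
Net: +2 +2/3 −3 1/3 = −2/3 stops.

2/3 stop darker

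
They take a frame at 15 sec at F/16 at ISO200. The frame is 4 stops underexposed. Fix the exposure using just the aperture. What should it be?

f/4

Underexposed by 4 stops → need 4 stops brighter.
Aperture: f/16 → f/11 → f/8 → f/5.6 → f/4.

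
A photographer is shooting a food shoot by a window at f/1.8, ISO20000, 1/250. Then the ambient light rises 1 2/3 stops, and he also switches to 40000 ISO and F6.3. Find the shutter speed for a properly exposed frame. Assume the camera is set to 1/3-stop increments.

1/125s

Scene light: 1 2/3 stops brighter.
ISO: 20000 → 25600 → 32000 → 40000 — 1 stop higher (brighter).
Aperture: f/1.8 → f/2 → f/2.2 → f/2.5 → f/2.8 → f/3.2 → f/3.5 → f/4 → f/4.5 → f/5 → f/5.6 → f/6.3 — 3 2/3 stops stopped down (darker).
Net so far: 1 stop darker. Shutter speed: 1/250 → 1/200 → 1/160 → 1/125.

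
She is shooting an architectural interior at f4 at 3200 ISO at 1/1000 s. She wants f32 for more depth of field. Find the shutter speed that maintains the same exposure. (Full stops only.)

Aperture: f/4 → f/5.6 → f/8 → f/11 → f/16 → f/22 → f/32 — 6 stops stopped down (darker).
Need 6 stops brighter from the shutter speed: 1/1000 → 1/500 → 1/250 → 1/125 → 1/60 → 1/30 → 1/15.

1/15s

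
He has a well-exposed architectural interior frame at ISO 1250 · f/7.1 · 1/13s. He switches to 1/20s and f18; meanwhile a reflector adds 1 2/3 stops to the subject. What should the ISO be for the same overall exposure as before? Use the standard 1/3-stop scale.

Scene light: 1 2/3 stops brighter.
Shutter speed: 1/13 → 1/15 → 1/20 — 2/3 stop faster (darker).
Aperture: f/7.1 → f/8 → f/9 → f/10 → f/11 → f/13 → f/14 → f/16 → f/18 — 2 2/3 stops stopped down (darker).
Net so far: 1 2/3 stops darker. ISO: 1250 → 1600 → 2000 → 2500 → 3200 → 4000.

ISO 4000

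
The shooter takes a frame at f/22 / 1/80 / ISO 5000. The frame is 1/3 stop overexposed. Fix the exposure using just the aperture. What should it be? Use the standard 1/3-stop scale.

f/25

Overexposed by 1/3 stop → need 1/3 stop darker.
Aperture: f/22 → f/25.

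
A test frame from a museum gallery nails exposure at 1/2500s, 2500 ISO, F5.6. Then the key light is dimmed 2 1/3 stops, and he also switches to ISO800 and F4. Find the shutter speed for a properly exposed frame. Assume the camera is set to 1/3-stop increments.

Scene light: 2 1/3 stops darker.
ISO: 2500 → 2000 → 1600 → 1250 → 1000 → 800 — 1 2/3 stops dropped (darker).
Aperture: f/5.6 → f/5 → f/4.5 → f/4 — 1 stop larger aperture (brighter).
Net so far: 3 stops darker. Shutter speed: 1/2500 → 1/2000 → 1/1600 → 1/1250 → 1/1000 → 1/800 → 1/640 → 1/500 → 1/400 → 1/320.

1/320s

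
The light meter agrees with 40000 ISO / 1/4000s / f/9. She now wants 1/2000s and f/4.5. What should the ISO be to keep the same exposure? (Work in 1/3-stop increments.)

Shutter speed: 1/4000 → 1/3200 → 1/2500 → 1/2000 — 1 stop slower (brighter).
Aperture: f/9 → f/8 → f/7.1 → f/6.3 → f/5.6 → f/5 → f/4.5 — 2 stops opened up (brighter).
Net change so far: 3 stops brighter. Offset with the ISO: 40000 → 32000 → 25600 → 20000 → 16000 → 12800 → 10000 → 8000 → 6400 → 5000.

ISO 5000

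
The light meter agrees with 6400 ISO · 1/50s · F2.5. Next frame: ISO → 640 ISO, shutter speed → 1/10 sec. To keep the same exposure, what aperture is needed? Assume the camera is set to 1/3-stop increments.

ISO: 6400 → 5000 → 4000 → 3200 → 2500 → 2000 → 1600 → 1250 → 1000 → 800 → 640 — 3 1/3 stops lower (darker).
Shutter speed: 1/50 → 1/40 → 1/30 → 1/25 → 1/20 → 1/15 → 1/13 → 1/10 — 2 1/3 stops longer (brighter).
Net change so far: 1 stop darker. Offset with the aperture: f/2.5 → f/2.2 → f/2 → f/1.8.

f/1.8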